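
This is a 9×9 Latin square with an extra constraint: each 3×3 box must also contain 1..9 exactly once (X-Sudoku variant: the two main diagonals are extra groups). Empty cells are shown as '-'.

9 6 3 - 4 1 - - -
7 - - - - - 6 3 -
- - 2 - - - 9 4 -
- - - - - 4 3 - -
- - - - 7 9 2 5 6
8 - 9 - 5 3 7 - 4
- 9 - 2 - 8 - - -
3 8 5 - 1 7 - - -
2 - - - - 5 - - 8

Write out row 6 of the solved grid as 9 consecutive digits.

829653714

R1C9 = 5 (sole candidate).
R2C6 = 2 (sole candidate).
R2C9 = 1 (sole candidate).
R3C6 = 6 (sole candidate).
R3C9 = 7 (sole candidate).
R4C9 = 9 (sole candidate).
R6C8 = 1: row 6 has {3,4,5,7,8,9}; col 8 has {3,4,5}; box has {2,3,4,5,6,7,9} → only 1 remains.
R7C9 = 3 (sole candidate).
R8C7 = 4 (sole candidate).
R8C8 = 6 (sole candidate).
R8C9 = 2 (sole candidate).
R9C7 = 1 (sole candidate).
R1C7 = 8 (sole candidate).
R1C8 = 2 (sole candidate).
R4C4 = 1 (sole candidate).
R4C8 = 8 (sole candidate).
R5C4 = 8 (sole candidate).
R6C2 = 2: row 6 has {1,3,4,5,7,8,9}; col 2 has {6,8,9}; box has {8,9} → only 2 remains.
R6C4 = 6: row 6 has {1,2,3,4,5,7,8,9}; col 4 has {1,2,8}; box has {1,3,4,5,7,8,9}; anti-diagonal has {2,3,4,5,7,8,9} → only 6 remains.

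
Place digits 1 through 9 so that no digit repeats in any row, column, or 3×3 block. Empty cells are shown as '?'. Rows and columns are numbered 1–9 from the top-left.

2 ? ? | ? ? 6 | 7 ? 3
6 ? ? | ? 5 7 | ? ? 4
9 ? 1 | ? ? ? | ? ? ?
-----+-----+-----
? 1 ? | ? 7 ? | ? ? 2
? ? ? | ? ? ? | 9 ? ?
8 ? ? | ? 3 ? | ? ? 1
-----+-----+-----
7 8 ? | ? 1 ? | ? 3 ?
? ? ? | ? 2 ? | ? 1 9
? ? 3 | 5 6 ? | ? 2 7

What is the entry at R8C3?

R2C2 = 3 (sole candidate).
R2C3 = 8 (sole candidate).
R2C8 = 9 (sole candidate).
R1C4 = 1 (hidden single in row 1).
R2C4 = 2 (sole candidate).
R2C7 = 1 (sole candidate).
R1C5 = 9 (hidden single in row 1).
R1C8 = 8 (hidden single in row 1).
R3C7 = 2 (hidden single in row 3).
R3C2 = 7 (hidden single in row 3).
R5C6 = 1 (hidden single in row 5).
R5C1 = 3 (hidden single in row 5).
R4C7 = 3 (hidden single in row 4).
R7C3 = 2 (hidden single in row 7).
R5C2 = 2 (hidden single in row 5).
R6C6 = 2 (hidden single in row 6).
R8C4 = 7 (hidden single in row 8).
R8C6 = 3 (hidden single in row 8).
R3C4 = 3 (hidden single in row 3).
R8C7 = 8 (hidden single in row 8).
R9C7 = 4 (sole candidate).
R9C1 = 1 (sole candidate).
R9C2 = 9 (sole candidate).
R9C6 = 8 (sole candidate).
R3C6 = 4 (sole candidate).
R7C6 = 9 (sole candidate).
R3C5 = 8 (sole candidate).
R4C6 = 5 (sole candidate).
R5C5 = 4 (sole candidate).
R7C4 = 4 (sole candidate).
R4C1 = 4 (sole candidate).
R4C8 = 6 (sole candidate).
R6C7 = 5 (sole candidate).
R7C7 = 6 (sole candidate).
R7C9 = 5 (sole candidate).
R8C1 = 5 (sole candidate).
R3C8 = 5 (sole candidate).
R3C9 = 6 (sole candidate).
R4C3 = 9 (sole candidate).
R4C4 = 8 (sole candidate).
R5C4 = 6 (sole candidate).
R5C8 = 7 (sole candidate).
R5C9 = 8 (sole candidate).
R6C2 = 6 (sole candidate).
R6C3 = 7 (sole candidate).
R6C4 = 9 (sole candidate).
R6C8 = 4 (sole candidate).
R8C2 = 4 (sole candidate).
R8C3 = 6: row 8 has {1,2,3,4,5,7,8,9}; col 3 has {1,2,3,7,8,9}; box has {1,2,3,4,5,7,8,9} → only 6 remains.

6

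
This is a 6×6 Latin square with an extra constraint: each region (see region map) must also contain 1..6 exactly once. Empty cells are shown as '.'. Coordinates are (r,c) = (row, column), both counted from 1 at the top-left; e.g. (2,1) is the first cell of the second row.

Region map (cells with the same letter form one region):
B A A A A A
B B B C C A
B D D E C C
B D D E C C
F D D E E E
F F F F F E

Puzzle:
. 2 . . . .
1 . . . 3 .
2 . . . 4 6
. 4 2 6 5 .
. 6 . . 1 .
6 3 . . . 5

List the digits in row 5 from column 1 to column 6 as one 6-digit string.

(1,5) = 6: row 1 has {2}; col 5 has {1,3,4,5}; region has {2} → only 6 remains.
(2,2) = 5: row 2 has {1,3}; col 2 has {2,3,4,6}; region has {1,2} → only 5 remains.
(2,4) = 2: row 2 has {1,3,5}; col 4 has {6}; region has {3,4,5,6} → only 2 remains.
(2,6) = 4: row 2 has {1,2,3,5}; col 6 has {5,6}; region has {2,6} → only 4 remains.
(3,2) = 1: row 3 has {2,4,6}; col 2 has {2,3,4,5,6}; region has {2,4,6} → only 1 remains.
(3,4) = 3: row 3 has {1,2,4,6}; col 4 has {2,6}; region has {1,5,6} → only 3 remains.
(4,1) = 3: row 4 has {2,4,5,6}; col 1 has {1,2,6}; region has {1,2,5} → only 3 remains.
(4,6) = 1: row 4 has {2,3,4,5,6}; col 6 has {4,5,6}; region has {2,3,4,5,6} → only 1 remains.
(5,4) = 4: row 5 has {1,6}; col 4 has {2,3,6}; region has {1,3,5,6} → only 4 remains.
(5,6) = 2: row 5 has {1,4,6}; col 6 has {1,4,5,6}; region has {1,3,4,5,6} → only 2 remains.
(6,4) = 1: row 6 has {3,5,6}; col 4 has {2,3,4,6}; region has {3,6} → only 1 remains.
(6,5) = 2: row 6 has {1,3,5,6}; col 5 has {1,3,4,5,6}; region has {1,3,6} → only 2 remains.
(1,1) = 4: row 1 has {2,6}; col 1 has {1,2,3,6}; region has {1,2,3,5} → only 4 remains.
(1,4) = 5: row 1 has {2,4,6}; col 4 has {1,2,3,4,6}; region has {2,4,6} → only 5 remains.
(1,6) = 3: row 1 has {2,4,5,6}; col 6 has {1,2,4,5,6}; region has {2,4,5,6} → only 3 remains.
(2,3) = 6: row 2 has {1,2,3,4,5}; col 3 has {2}; region has {1,2,3,4,5} → only 6 remains.
(3,3) = 5: row 3 has {1,2,3,4,6}; col 3 has {2,6}; region has {1,2,4,6} → only 5 remains.
(5,1) = 5: row 5 has {1,2,4,6}; col 1 has {1,2,3,4,6}; region has {1,2,3,6} → only 5 remains.
(5,3) = 3: row 5 has {1,2,4,5,6}; col 3 has {2,5,6}; region has {1,2,4,5,6} → only 3 remains.

563412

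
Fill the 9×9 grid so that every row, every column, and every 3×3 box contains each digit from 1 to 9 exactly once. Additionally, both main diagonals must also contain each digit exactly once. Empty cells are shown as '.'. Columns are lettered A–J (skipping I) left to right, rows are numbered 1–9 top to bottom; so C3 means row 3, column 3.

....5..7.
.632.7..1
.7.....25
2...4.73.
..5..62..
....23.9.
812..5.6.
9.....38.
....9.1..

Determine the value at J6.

E2 = 8: row 2 has {1,2,3,6,7}; col 5 has {2,4,5,9}; box has {2,5,7} → only 8 remains.
H2 = 4: row 2 has {1,2,3,6,7,8}; col 8 has {2,3,6,7,8,9}; box has {1,2,5,7}; anti-diagonal has {2} → only 4 remains.
H5 = 1: row 5 has {2,5,6}; col 8 has {2,3,4,6,7,8,9}; box has {2,3,7,9} → only 1 remains.
B8 = 5: row 8 has {3,8,9}; col 2 has {1,6,7}; box has {1,2,8,9}; anti-diagonal has {2,4} → only 5 remains.
H9 = 5: row 9 has {1,9}; col 8 has {1,2,3,4,6,7,8,9}; box has {1,3,6,8} → only 5 remains.
A2 = 5: row 2 has {1,2,3,4,6,7,8}; col 1 has {2,8,9}; box has {3,6,7} → only 5 remains.
G2 = 9: row 2 has {1,2,3,4,5,6,7,8}; col 7 has {1,2,3,7}; box has {1,2,4,5,7} → only 9 remains.
E5 = 7: row 5 has {1,2,5,6}; col 5 has {2,4,5,8,9}; box has {2,3,4,6}; main diagonal has {3,6,8}; anti-diagonal has {2,4,5} → only 7 remains.
E7 = 3: row 7 has {1,2,5,6,8}; col 5 has {2,4,5,7,8,9}; box has {5,9} → only 3 remains.
G7 = 4: row 7 has {1,2,3,5,6,8}; col 7 has {1,2,3,7,9}; box has {1,3,5,6,8}; main diagonal has {3,6,7,8} → only 4 remains.
J9 = 2: row 9 has {1,5,9}; col 9 has {1,5}; box has {1,3,4,5,6,8}; main diagonal has {3,4,6,7,8} → only 2 remains.
A1 = 1: row 1 has {5,7}; col 1 has {2,5,8,9}; box has {3,5,6,7}; main diagonal has {2,3,4,6,7,8} → only 1 remains.
A3 = 4: row 3 has {2,5,7}; col 1 has {1,2,5,8,9}; box has {1,3,5,6,7} → only 4 remains.
C3 = 9: row 3 has {2,4,5,7}; col 3 has {2,3,5}; box has {1,3,4,5,6,7}; main diagonal has {1,2,3,4,6,7,8} → only 9 remains.
F3 = 1: row 3 has {2,4,5,7,9}; col 6 has {3,5,6,7}; box has {2,5,7,8} → only 1 remains.
D4 = 5: row 4 has {2,3,4,7}; col 4 has {2}; box has {2,3,4,6,7}; main diagonal has {1,2,3,4,6,7,8,9} → only 5 remains.
A5 = 3: row 5 has {1,2,5,6,7}; col 1 has {1,2,4,5,8,9}; box has {2,5} → only 3 remains.
D7 = 7: row 7 has {1,2,3,4,5,6,8}; col 4 has {2,5}; box has {3,5,9} → only 7 remains.
J7 = 9: row 7 has {1,2,3,4,5,6,7,8}; col 9 has {1,2,5}; box has {1,2,3,4,5,6,8} → only 9 remains.
J8 = 7: row 8 has {3,5,8,9}; col 9 has {1,2,5,9}; box has {1,2,3,4,5,6,8,9} → only 7 remains.
A9 = 6: row 9 has {1,2,5,9}; col 1 has {1,2,3,4,5,8,9}; box has {1,2,5,8,9}; anti-diagonal has {2,4,5,7} → only 6 remains.
C1 = 8: row 1 has {1,5,7}; col 3 has {2,3,5,9}; box has {1,3,4,5,6,7,9} → only 8 remains.
G1 = 6: row 1 has {1,5,7,8}; col 7 has {1,2,3,4,7,9}; box has {1,2,4,5,7,9} → only 6 remains.
J1 = 3: row 1 has {1,5,6,7,8}; col 9 has {1,2,5,7,9}; box has {1,2,4,5,6,7,9}; anti-diagonal has {2,4,5,6,7} → only 3 remains.
E3 = 6: row 3 has {1,2,4,5,7,9}; col 5 has {2,3,4,5,7,8,9}; box has {1,2,5,7,8} → only 6 remains.
G3 = 8: row 3 has {1,2,4,5,6,7,9}; col 7 has {1,2,3,4,6,7,9}; box has {1,2,3,4,5,6,7,9}; anti-diagonal has {2,3,4,5,6,7} → only 8 remains.
F4 = 9: row 4 has {2,3,4,5,7}; col 6 has {1,3,5,6,7}; box has {2,3,4,5,6,7}; anti-diagonal has {2,3,4,5,6,7,8} → only 9 remains.
D5 = 8: row 5 has {1,2,3,5,6,7}; col 4 has {2,5,7}; box has {2,3,4,5,6,7,9} → only 8 remains.
J5 = 4: row 5 has {1,2,3,5,6,7,8}; col 9 has {1,2,3,5,7,9}; box has {1,2,3,7,9} → only 4 remains.
A6 = 7: row 6 has {2,3,9}; col 1 has {1,2,3,4,5,6,8,9}; box has {2,3,5} → only 7 remains.
D6 = 1: row 6 has {2,3,7,9}; col 4 has {2,5,7,8}; box has {2,3,4,5,6,7,8,9}; anti-diagonal has {2,3,4,5,6,7,8,9} → only 1 remains.
G6 = 5: row 6 has {1,2,3,7,9}; col 7 has {1,2,3,4,6,7,8,9}; box has {1,2,3,4,7,9} → only 5 remains.
C8 = 4: row 8 has {3,5,7,8,9}; col 3 has {2,3,5,8,9}; box has {1,2,5,6,8,9} → only 4 remains.
D8 = 6: row 8 has {3,4,5,7,8,9}; col 4 has {1,2,5,7,8}; box has {3,5,7,9} → only 6 remains.
E8 = 1: row 8 has {3,4,5,6,7,8,9}; col 5 has {2,3,4,5,6,7,8,9}; box has {3,5,6,7,9} → only 1 remains.
F8 = 2: row 8 has {1,3,4,5,6,7,8,9}; col 6 has {1,3,5,6,7,9}; box has {1,3,5,6,7,9} → only 2 remains.
B9 = 3: row 9 has {1,2,5,6,9}; col 2 has {1,5,6,7}; box has {1,2,4,5,6,8,9} → only 3 remains.
C9 = 7: row 9 has {1,2,3,5,6,9}; col 3 has {2,3,4,5,8,9}; box has {1,2,3,4,5,6,8,9} → only 7 remains.
D9 = 4: row 9 has {1,2,3,5,6,7,9}; col 4 has {1,2,5,6,7,8}; box has {1,2,3,5,6,7,9} → only 4 remains.
F9 = 8: row 9 has {1,2,3,4,5,6,7,9}; col 6 has {1,2,3,5,6,7,9}; box has {1,2,3,4,5,6,7,9} → only 8 remains.
B1 = 2: row 1 has {1,3,5,6,7,8}; col 2 has {1,3,5,6,7}; box has {1,3,4,5,6,7,8,9} → only 2 remains.
D1 = 9: row 1 has {1,2,3,5,6,7,8}; col 4 has {1,2,4,5,6,7,8}; box has {1,2,5,6,7,8} → only 9 remains.
F1 = 4: row 1 has {1,2,3,5,6,7,8,9}; col 6 has {1,2,3,5,6,7,8,9}; box has {1,2,5,6,7,8,9} → only 4 remains.
D3 = 3: row 3 has {1,2,4,5,6,7,8,9}; col 4 has {1,2,4,5,6,7,8,9}; box has {1,2,4,5,6,7,8,9} → only 3 remains.
B4 = 8: row 4 has {2,3,4,5,7,9}; col 2 has {1,2,3,5,6,7}; box has {2,3,5,7} → only 8 remains.
J4 = 6: row 4 has {2,3,4,5,7,8,9}; col 9 has {1,2,3,4,5,7,9}; box has {1,2,3,4,5,7,9} → only 6 remains.
B5 = 9: row 5 has {1,2,3,4,5,6,7,8}; col 2 has {1,2,3,5,6,7,8}; box has {2,3,5,7,8} → only 9 remains.
B6 = 4: row 6 has {1,2,3,5,7,9}; col 2 has {1,2,3,5,6,7,8,9}; box has {2,3,5,7,8,9} → only 4 remains.
C6 = 6: row 6 has {1,2,3,4,5,7,9}; col 3 has {2,3,4,5,7,8,9}; box has {2,3,4,5,7,8,9} → only 6 remains.
J6 = 8: row 6 has {1,2,3,4,5,6,7,9}; col 9 has {1,2,3,4,5,6,7,9}; box has {1,2,3,4,5,6,7,9} → only 8 remains.

8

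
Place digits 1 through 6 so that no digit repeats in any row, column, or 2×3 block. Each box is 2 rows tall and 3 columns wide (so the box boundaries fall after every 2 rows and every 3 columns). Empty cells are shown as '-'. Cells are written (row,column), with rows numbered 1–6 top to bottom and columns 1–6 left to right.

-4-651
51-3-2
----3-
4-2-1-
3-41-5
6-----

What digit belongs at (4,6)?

6

(1,1) = 2: row 1 has {1,4,5,6}; col 1 has {3,4,5,6}; box has {1,4,5} → only 2 remains.
(1,3) = 3: row 1 has {1,2,4,5,6}; col 3 has {2,4}; box has {1,2,4,5} → only 3 remains.
(2,3) = 6: row 2 has {1,2,3,5}; col 3 has {2,3,4}; box has {1,2,3,4,5} → only 6 remains.
(2,5) = 4: row 2 has {1,2,3,5,6}; col 5 has {1,3,5}; box has {1,2,3,5,6} → only 4 remains.
(3,1) = 1: row 3 has {3}; col 1 has {2,3,4,5,6}; box has {2,4} → only 1 remains.
(3,3) = 5: row 3 has {1,3}; col 3 has {2,3,4,6}; box has {1,2,4} → only 5 remains.
(4,4) = 5: row 4 has {1,2,4}; col 4 has {1,3,6}; box has {1,3} → only 5 remains.
(4,6) = 6: row 4 has {1,2,4,5}; col 6 has {1,2,5}; box has {1,3,5} → only 6 remains.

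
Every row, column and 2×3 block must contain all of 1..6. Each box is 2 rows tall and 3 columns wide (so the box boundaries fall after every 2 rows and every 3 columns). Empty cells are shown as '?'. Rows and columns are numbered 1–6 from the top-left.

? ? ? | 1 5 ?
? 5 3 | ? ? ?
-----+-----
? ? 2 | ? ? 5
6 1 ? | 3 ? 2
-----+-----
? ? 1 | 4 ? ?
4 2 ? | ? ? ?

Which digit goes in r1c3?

r1c1 = 2 (sole candidate).
r2c1 = 1 (sole candidate).
r3c1 = 3 (sole candidate).
r3c2 = 4 (sole candidate).
r3c4 = 6 (sole candidate).
r3c5 = 1 (sole candidate).
r4c3 = 5 (sole candidate).
r4c5 = 4 (sole candidate).
r5c1 = 5 (sole candidate).
r6c3 = 6 (sole candidate).
r6c4 = 5 (sole candidate).
r6c5 = 3 (sole candidate).
r6c6 = 1 (sole candidate).
r1c2 = 6 (sole candidate).
r1c3 = 4: row 1 has {1,2,5,6}; col 3 has {1,2,3,5,6}; box has {1,2,3,5,6} → only 4 remains.

4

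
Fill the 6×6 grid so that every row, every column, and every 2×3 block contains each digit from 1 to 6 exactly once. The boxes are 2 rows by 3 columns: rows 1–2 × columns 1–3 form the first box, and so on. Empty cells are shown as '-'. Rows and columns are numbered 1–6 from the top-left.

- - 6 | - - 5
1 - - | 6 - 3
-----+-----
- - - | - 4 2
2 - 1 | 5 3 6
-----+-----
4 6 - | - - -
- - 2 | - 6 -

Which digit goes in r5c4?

r1c1 = 3: row 1 has {5,6}; col 1 has {1,2,4}; box has {1,6} → only 3 remains.
r2c5 = 2: row 2 has {1,3,6}; col 5 has {3,4,6}; box has {3,5,6} → only 2 remains.
r3c4 = 1: row 3 has {2,4}; col 4 has {5,6}; box has {2,3,4,5,6} → only 1 remains.
r4c2 = 4: row 4 has {1,2,3,5,6}; col 2 has {6}; box has {1,2} → only 4 remains.
r5c6 = 1: row 5 has {4,6}; col 6 has {2,3,5,6}; box has {6} → only 1 remains.
r6c1 = 5: row 6 has {2,6}; col 1 has {1,2,3,4}; box has {2,4,6} → only 5 remains.
r6c6 = 4: row 6 has {2,5,6}; col 6 has {1,2,3,5,6}; box has {1,6} → only 4 remains.
r1c2 = 2: row 1 has {3,5,6}; col 2 has {4,6}; box has {1,3,6} → only 2 remains.
r1c4 = 4: row 1 has {2,3,5,6}; col 4 has {1,5,6}; box has {2,3,5,6} → only 4 remains.
r1c5 = 1: row 1 has {2,3,4,5,6}; col 5 has {2,3,4,6}; box has {2,3,4,5,6} → only 1 remains.
r2c2 = 5: row 2 has {1,2,3,6}; col 2 has {2,4,6}; box has {1,2,3,6} → only 5 remains.
r2c3 = 4: row 2 has {1,2,3,5,6}; col 3 has {1,2,6}; box has {1,2,3,5,6} → only 4 remains.
r3c1 = 6: row 3 has {1,2,4}; col 1 has {1,2,3,4,5}; box has {1,2,4} → only 6 remains.
r3c2 = 3: row 3 has {1,2,4,6}; col 2 has {2,4,5,6}; box has {1,2,4,6} → only 3 remains.
r3c3 = 5: row 3 has {1,2,3,4,6}; col 3 has {1,2,4,6}; box has {1,2,3,4,6} → only 5 remains.
r5c3 = 3: row 5 has {1,4,6}; col 3 has {1,2,4,5,6}; box has {2,4,5,6} → only 3 remains.
r5c4 = 2: row 5 has {1,3,4,6}; col 4 has {1,4,5,6}; box has {1,4,6} → only 2 remains.

2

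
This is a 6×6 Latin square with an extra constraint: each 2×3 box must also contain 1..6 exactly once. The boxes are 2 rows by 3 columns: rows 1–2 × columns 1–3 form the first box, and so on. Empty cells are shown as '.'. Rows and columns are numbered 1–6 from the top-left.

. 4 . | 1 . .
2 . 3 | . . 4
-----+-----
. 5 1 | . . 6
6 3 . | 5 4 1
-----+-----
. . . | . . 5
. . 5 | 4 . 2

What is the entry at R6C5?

1

R1C1 = 5 (sole candidate).
R1C3 = 6 (sole candidate).
R1C6 = 3 (sole candidate).
R2C2 = 1 (sole candidate).
R2C4 = 6 (sole candidate).
R2C5 = 5 (sole candidate).
R3C1 = 4 (sole candidate).
R4C3 = 2 (sole candidate).
R5C3 = 4 (sole candidate).
R5C4 = 3 (sole candidate).
R6C2 = 6 (sole candidate).
R6C5 = 1: row 6 has {2,4,5,6}; col 5 has {4,5}; box has {2,3,4,5} → only 1 remains.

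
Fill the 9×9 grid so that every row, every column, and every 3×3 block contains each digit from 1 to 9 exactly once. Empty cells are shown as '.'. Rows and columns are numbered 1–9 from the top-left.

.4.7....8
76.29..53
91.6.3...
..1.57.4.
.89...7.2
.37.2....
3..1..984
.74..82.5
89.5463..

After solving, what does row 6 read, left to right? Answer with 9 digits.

437829516

r1c5 = 1: row 1 has {4,7,8}; col 5 has {2,4,5,9}; box has {2,3,6,7,9} → only 1 remains.
r1c6 = 5: row 1 has {1,4,7,8}; col 6 has {3,6,7,8}; box has {1,2,3,6,7,9} → only 5 remains.
r1c7 = 6: row 1 has {1,4,5,7,8}; col 7 has {2,3,7,9}; box has {3,5,8} → only 6 remains.
r2c3 = 8: row 2 has {2,3,5,6,7,9}; col 3 has {1,4,7,9}; box has {1,4,6,7,9} → only 8 remains.
r2c6 = 4: row 2 has {2,3,5,6,7,8,9}; col 6 has {3,5,6,7,8}; box has {1,2,3,5,6,7,9} → only 4 remains.
r2c7 = 1: row 2 has {2,3,4,5,6,7,8,9}; col 7 has {2,3,6,7,9}; box has {3,5,6,8} → only 1 remains.
r3c5 = 8: row 3 has {1,3,6,9}; col 5 has {1,2,4,5,9}; box has {1,2,3,4,5,6,7,9} → only 8 remains.
r3c7 = 4: row 3 has {1,3,6,8,9}; col 7 has {1,2,3,6,7,9}; box has {1,3,5,6,8} → only 4 remains.
r3c9 = 7: row 3 has {1,3,4,6,8,9}; col 9 has {2,3,4,5,8}; box has {1,3,4,5,6,8} → only 7 remains.
r4c2 = 2: row 4 has {1,4,5,7}; col 2 has {1,3,4,6,7,8,9}; box has {1,3,7,8,9} → only 2 remains.
r4c7 = 8: row 4 has {1,2,4,5,7}; col 7 has {1,2,3,4,6,7,9}; box has {2,4,7} → only 8 remains.
r5c6 = 1: row 5 has {2,7,8,9}; col 6 has {3,4,5,6,7,8}; box has {2,5,7} → only 1 remains.
r6c6 = 9: row 6 has {2,3,7}; col 6 has {1,3,4,5,6,7,8}; box has {1,2,5,7} → only 9 remains.
r6c7 = 5: row 6 has {2,3,7,9}; col 7 has {1,2,3,4,6,7,8,9}; box has {2,4,7,8} → only 5 remains.
r7c2 = 5: row 7 has {1,3,4,8,9}; col 2 has {1,2,3,4,6,7,8,9}; box has {3,4,7,8,9} → only 5 remains.
r7c5 = 7: row 7 has {1,3,4,5,8,9}; col 5 has {1,2,4,5,8,9}; box has {1,4,5,6,8} → only 7 remains.
r7c6 = 2: row 7 has {1,3,4,5,7,8,9}; col 6 has {1,3,4,5,6,7,8,9}; box has {1,4,5,6,7,8} → only 2 remains.
r8c5 = 3: row 8 has {2,4,5,7,8}; col 5 has {1,2,4,5,7,8,9}; box has {1,2,4,5,6,7,8} → only 3 remains.
r9c3 = 2: row 9 has {3,4,5,6,8,9}; col 3 has {1,4,7,8,9}; box has {3,4,5,7,8,9} → only 2 remains.
r9c9 = 1: row 9 has {2,3,4,5,6,8,9}; col 9 has {2,3,4,5,7,8}; box has {2,3,4,5,8,9} → only 1 remains.
r1c1 = 2: row 1 has {1,4,5,6,7,8}; col 1 has {3,7,8,9}; box has {1,4,6,7,8,9} → only 2 remains.
r1c3 = 3: row 1 has {1,2,4,5,6,7,8}; col 3 has {1,2,4,7,8,9}; box has {1,2,4,6,7,8,9} → only 3 remains.
r1c8 = 9: row 1 has {1,2,3,4,5,6,7,8}; col 8 has {4,5,8}; box has {1,3,4,5,6,7,8} → only 9 remains.
r3c3 = 5: row 3 has {1,3,4,6,7,8,9}; col 3 has {1,2,3,4,7,8,9}; box has {1,2,3,4,6,7,8,9} → only 5 remains.
r3c8 = 2: row 3 has {1,3,4,5,6,7,8,9}; col 8 has {4,5,8,9}; box has {1,3,4,5,6,7,8,9} → only 2 remains.
r4c1 = 6: row 4 has {1,2,4,5,7,8}; col 1 has {2,3,7,8,9}; box has {1,2,3,7,8,9} → only 6 remains.
r4c4 = 3: row 4 has {1,2,4,5,6,7,8}; col 4 has {1,2,5,6,7}; box has {1,2,5,7,9} → only 3 remains.
r4c9 = 9: row 4 has {1,2,3,4,5,6,7,8}; col 9 has {1,2,3,4,5,7,8}; box has {2,4,5,7,8} → only 9 remains.
r5c4 = 4: row 5 has {1,2,7,8,9}; col 4 has {1,2,3,5,6,7}; box has {1,2,3,5,7,9} → only 4 remains.
r5c5 = 6: row 5 has {1,2,4,7,8,9}; col 5 has {1,2,3,4,5,7,8,9}; box has {1,2,3,4,5,7,9} → only 6 remains.
r5c8 = 3: row 5 has {1,2,4,6,7,8,9}; col 8 has {2,4,5,8,9}; box has {2,4,5,7,8,9} → only 3 remains.
r6c1 = 4: row 6 has {2,3,5,7,9}; col 1 has {2,3,6,7,8,9}; box has {1,2,3,6,7,8,9} → only 4 remains.
r6c4 = 8: row 6 has {2,3,4,5,7,9}; col 4 has {1,2,3,4,5,6,7}; box has {1,2,3,4,5,6,7,9} → only 8 remains.
r6c9 = 6: row 6 has {2,3,4,5,7,8,9}; col 9 has {1,2,3,4,5,7,8,9}; box has {2,3,4,5,7,8,9} → only 6 remains.
r7c3 = 6: row 7 has {1,2,3,4,5,7,8,9}; col 3 has {1,2,3,4,5,7,8,9}; box has {2,3,4,5,7,8,9} → only 6 remains.
r8c1 = 1: row 8 has {2,3,4,5,7,8}; col 1 has {2,3,4,6,7,8,9}; box has {2,3,4,5,6,7,8,9} → only 1 remains.
r8c4 = 9: row 8 has {1,2,3,4,5,7,8}; col 4 has {1,2,3,4,5,6,7,8}; box has {1,2,3,4,5,6,7,8} → only 9 remains.
r8c8 = 6: row 8 has {1,2,3,4,5,7,8,9}; col 8 has {2,3,4,5,8,9}; box has {1,2,3,4,5,8,9} → only 6 remains.
r9c8 = 7: row 9 has {1,2,3,4,5,6,8,9}; col 8 has {2,3,4,5,6,8,9}; box has {1,2,3,4,5,6,8,9} → only 7 remains.
r5c1 = 5: row 5 has {1,2,3,4,6,7,8,9}; col 1 has {1,2,3,4,6,7,8,9}; box has {1,2,3,4,6,7,8,9} → only 5 remains.
r6c8 = 1: row 6 has {2,3,4,5,6,7,8,9}; col 8 has {2,3,4,5,6,7,8,9}; box has {2,3,4,5,6,7,8,9} → only 1 remains.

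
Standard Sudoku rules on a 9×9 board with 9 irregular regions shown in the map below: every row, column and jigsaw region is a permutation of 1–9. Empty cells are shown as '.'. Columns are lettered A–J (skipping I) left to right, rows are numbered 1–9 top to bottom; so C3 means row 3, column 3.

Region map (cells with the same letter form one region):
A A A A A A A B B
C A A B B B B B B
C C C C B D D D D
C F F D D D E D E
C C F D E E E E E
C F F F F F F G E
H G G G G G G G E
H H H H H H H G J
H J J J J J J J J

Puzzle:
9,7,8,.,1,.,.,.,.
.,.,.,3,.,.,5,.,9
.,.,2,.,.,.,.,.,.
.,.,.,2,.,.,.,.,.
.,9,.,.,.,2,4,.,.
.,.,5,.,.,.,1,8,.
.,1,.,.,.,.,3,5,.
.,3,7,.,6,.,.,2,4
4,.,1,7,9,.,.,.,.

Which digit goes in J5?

1

F1 = 3 (hidden single in row 1).
D1 = 5 (hidden single in row 1).
H1 = 4 (hidden single in row 1).
A7 = 2 (hidden single in row 7).
J7 = 8 (hidden single in row 7).
G4 = 9 (hidden single in region E).
G8 = 8 (sole candidate).
C7 = 9 (hidden single in column 3).
G3 = 7 (hidden single in column 7).
E3 = 8 (sole candidate).
A2 = 8 (hidden single in row 2).
D5 = 8 (hidden single in row 5).
B4 = 8 (hidden single in row 4).
F9 = 8 (hidden single in row 9).
H3 = 9 (hidden single in column 8).
Singles propagation stalls before the target is settled. Branch on G1 (candidates {2,6}).
  Try G1 = 6: this forces J1=2, C2=4, E2=7, E7=4, G9=2, B2=2, D7=6, F7=7; then region F has no cell left for 7 — contradiction.
So G1 = 2.
J1 = 6 (sole candidate).
G9 = 6 (sole candidate).
H9 = 3 (sole candidate).
E2 = 2 (hidden single in row 2).
B6 = 2 (hidden single in row 6).
B9 = 5 (sole candidate).
J9 = 2 (sole candidate).
H5 = 6 (hidden single in region E).
H4 = 1 (sole candidate).
C5 = 3 (sole candidate).
H2 = 7 (sole candidate).
F2 = 1 (sole candidate).
E4 = 3 (hidden single in column 5).
J3 = 5 (sole candidate).
J4 = 7 (sole candidate).
E5 = 5 (sole candidate).
J5 = 1: row 5 has {2,3,4,5,6,8,9}; col 9 has {2,4,5,6,7,8,9}; region has {2,4,5,6,7,8,9} → only 1 remains.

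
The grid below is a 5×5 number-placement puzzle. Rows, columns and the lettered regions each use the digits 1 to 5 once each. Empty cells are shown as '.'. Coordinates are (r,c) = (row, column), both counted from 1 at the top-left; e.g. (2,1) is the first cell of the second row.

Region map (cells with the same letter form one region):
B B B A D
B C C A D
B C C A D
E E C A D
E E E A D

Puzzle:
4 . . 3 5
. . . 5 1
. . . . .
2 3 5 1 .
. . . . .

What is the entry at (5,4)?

2

(2,1) = 3: row 2 has {1,5}; col 1 has {2,4}; region has {4} → only 3 remains.
(4,5) = 4: row 4 has {1,2,3,5}; col 5 has {1,5}; region has {1,5} → only 4 remains.
(3,1) = 5: in row 3, 5 can only go here (every other open cell in that row sees a 5).
(5,1) = 1: row 5 has {}; col 1 has {2,3,4,5}; region has {2,3} → only 1 remains.
(5,3) = 4: row 5 has {1}; col 3 has {5}; region has {1,2,3} → only 4 remains.
(5,4) = 2: row 5 has {1,4}; col 4 has {1,3,5}; region has {1,3,5} → only 2 remains.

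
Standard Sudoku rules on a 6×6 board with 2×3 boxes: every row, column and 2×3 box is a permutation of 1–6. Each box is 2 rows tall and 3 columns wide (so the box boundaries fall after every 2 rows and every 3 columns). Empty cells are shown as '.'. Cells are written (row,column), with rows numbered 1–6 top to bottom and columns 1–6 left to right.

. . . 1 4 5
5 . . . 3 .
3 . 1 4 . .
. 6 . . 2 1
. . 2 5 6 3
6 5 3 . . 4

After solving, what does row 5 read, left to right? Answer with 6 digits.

142563

(1,1) = 2: row 1 has {1,4,5}; col 1 has {3,5,6}; box has {5} → only 2 remains.
(1,2) = 3: row 1 has {1,2,4,5}; col 2 has {5,6}; box has {2,5} → only 3 remains.
(1,3) = 6: row 1 has {1,2,3,4,5}; col 3 has {1,2,3}; box has {2,3,5} → only 6 remains.
(2,3) = 4: row 2 has {3,5}; col 3 has {1,2,3,6}; box has {2,3,5,6} → only 4 remains.
(3,2) = 2: row 3 has {1,3,4}; col 2 has {3,5,6}; box has {1,3,6} → only 2 remains.
(3,5) = 5: row 3 has {1,2,3,4}; col 5 has {2,3,4,6}; box has {1,2,4} → only 5 remains.
(3,6) = 6: row 3 has {1,2,3,4,5}; col 6 has {1,3,4,5}; box has {1,2,4,5} → only 6 remains.
(4,1) = 4: row 4 has {1,2,6}; col 1 has {2,3,5,6}; box has {1,2,3,6} → only 4 remains.
(4,3) = 5: row 4 has {1,2,4,6}; col 3 has {1,2,3,4,6}; box has {1,2,3,4,6} → only 5 remains.
(4,4) = 3: row 4 has {1,2,4,5,6}; col 4 has {1,4,5}; box has {1,2,4,5,6} → only 3 remains.
(5,1) = 1: row 5 has {2,3,5,6}; col 1 has {2,3,4,5,6}; box has {2,3,5,6} → only 1 remains.
(5,2) = 4: row 5 has {1,2,3,5,6}; col 2 has {2,3,5,6}; box has {1,2,3,5,6} → only 4 remains.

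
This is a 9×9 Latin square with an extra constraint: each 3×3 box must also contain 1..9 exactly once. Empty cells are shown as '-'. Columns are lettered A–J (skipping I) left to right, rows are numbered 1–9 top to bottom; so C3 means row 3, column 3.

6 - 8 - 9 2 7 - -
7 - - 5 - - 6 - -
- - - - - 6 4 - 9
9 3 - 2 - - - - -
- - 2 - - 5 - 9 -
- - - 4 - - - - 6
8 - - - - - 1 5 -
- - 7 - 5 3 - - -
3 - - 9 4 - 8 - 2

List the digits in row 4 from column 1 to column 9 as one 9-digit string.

936278541

G4 = 5: row 4 has {2,3,9}; col 7 has {1,4,6,7,8}; box has {6,9} → only 5 remains.
G5 = 3: row 5 has {2,5,9}; col 7 has {1,4,5,6,7,8}; box has {5,6,9} → only 3 remains.
G6 = 2: row 6 has {4,6}; col 7 has {1,3,4,5,6,7,8}; box has {3,5,6,9} → only 2 remains.
F7 = 7: row 7 has {1,5,8}; col 6 has {2,3,5,6}; box has {3,4,5,9} → only 7 remains.
G8 = 9: row 8 has {3,5,7}; col 7 has {1,2,3,4,5,6,7,8}; box has {1,2,5,8} → only 9 remains.
J8 = 4: row 8 has {3,5,7,9}; col 9 has {2,6,9}; box has {1,2,5,8,9} → only 4 remains.
F9 = 1: row 9 has {2,3,4,8,9}; col 6 has {2,3,5,6,7}; box has {3,4,5,7,9} → only 1 remains.
F4 = 8: row 4 has {2,3,5,9}; col 6 has {1,2,3,5,6,7}; box has {2,4,5} → only 8 remains.
F6 = 9: row 6 has {2,4,6}; col 6 has {1,2,3,5,6,7,8}; box has {2,4,5,8} → only 9 remains.
D7 = 6: row 7 has {1,5,7,8}; col 4 has {2,4,5,9}; box has {1,3,4,5,7,9} → only 6 remains.
E7 = 2: row 7 has {1,5,6,7,8}; col 5 has {4,5,9}; box has {1,3,4,5,6,7,9} → only 2 remains.
J7 = 3: row 7 has {1,2,5,6,7,8}; col 9 has {2,4,6,9}; box has {1,2,4,5,8,9} → only 3 remains.
D8 = 8: row 8 has {3,4,5,7,9}; col 4 has {2,4,5,6,9}; box has {1,2,3,4,5,6,7,9} → only 8 remains.
H8 = 6: row 8 has {3,4,5,7,8,9}; col 8 has {5,9}; box has {1,2,3,4,5,8,9} → only 6 remains.
H9 = 7: row 9 has {1,2,3,4,8,9}; col 8 has {5,6,9}; box has {1,2,3,4,5,6,8,9} → only 7 remains.
F2 = 4: row 2 has {5,6,7}; col 6 has {1,2,3,5,6,7,8,9}; box has {2,5,6,9} → only 4 remains.
B1 = 4: in row 1, 4 can only go here (every other open cell in that row sees a 4).
B7 = 9: row 7 has {1,2,3,5,6,7,8}; col 2 has {3,4}; box has {3,7,8} → only 9 remains.
C7 = 4: row 7 has {1,2,3,5,6,7,8,9}; col 3 has {2,7,8}; box has {3,7,8,9} → only 4 remains.
J1 = 5: in row 1, 5 can only go here (every other open cell in that row sees a 5).
C2 = 9: in row 2, 9 can only go here (every other open cell in that row sees a 9).
H4 = 4: in row 4, 4 can only go here (every other open cell in that row sees a 4).
A5 = 4: in row 5, 4 can only go here (every other open cell in that row sees a 4).
E6 = 3: in row 6, 3 can only go here (every other open cell in that row sees a 3).
H2 = 3: in row 2, 3 can only go here (every other open cell in that row sees a 3).
H1 = 1: row 1 has {2,4,5,6,7,8,9}; col 8 has {3,4,5,6,7,9}; box has {3,4,5,6,7,9} → only 1 remains.
J2 = 8: row 2 has {3,4,5,6,7,9}; col 9 has {2,3,4,5,6,9}; box has {1,3,4,5,6,7,9} → only 8 remains.
H3 = 2: row 3 has {4,6,9}; col 8 has {1,3,4,5,6,7,9}; box has {1,3,4,5,6,7,8,9} → only 2 remains.
H6 = 8: row 6 has {2,3,4,6,9}; col 8 has {1,2,3,4,5,6,7,9}; box has {2,3,4,5,6,9} → only 8 remains.
D1 = 3: row 1 has {1,2,4,5,6,7,8,9}; col 4 has {2,4,5,6,8,9}; box has {2,4,5,6,9} → only 3 remains.
E2 = 1: row 2 has {3,4,5,6,7,8,9}; col 5 has {2,3,4,5,9}; box has {2,3,4,5,6,9} → only 1 remains.
D3 = 7: row 3 has {2,4,6,9}; col 4 has {2,3,4,5,6,8,9}; box has {1,2,3,4,5,6,9} → only 7 remains.
E3 = 8: row 3 has {2,4,6,7,9}; col 5 has {1,2,3,4,5,9}; box has {1,2,3,4,5,6,7,9} → only 8 remains.
D5 = 1: row 5 has {2,3,4,5,9}; col 4 has {2,3,4,5,6,7,8,9}; box has {2,3,4,5,8,9} → only 1 remains.
J5 = 7: row 5 has {1,2,3,4,5,9}; col 9 has {2,3,4,5,6,8,9}; box has {2,3,4,5,6,8,9} → only 7 remains.
B2 = 2: row 2 has {1,3,4,5,6,7,8,9}; col 2 has {3,4,9}; box has {4,6,7,8,9} → only 2 remains.
J4 = 1: row 4 has {2,3,4,5,8,9}; col 9 has {2,3,4,5,6,7,8,9}; box has {2,3,4,5,6,7,8,9} → only 1 remains.
E5 = 6: row 5 has {1,2,3,4,5,7,9}; col 5 has {1,2,3,4,5,8,9}; box has {1,2,3,4,5,8,9} → only 6 remains.
B8 = 1: row 8 has {3,4,5,6,7,8,9}; col 2 has {2,3,4,9}; box has {3,4,7,8,9} → only 1 remains.
B3 = 5: row 3 has {2,4,6,7,8,9}; col 2 has {1,2,3,4,9}; box has {2,4,6,7,8,9} → only 5 remains.
C4 = 6: row 4 has {1,2,3,4,5,8,9}; col 3 has {2,4,7,8,9}; box has {2,3,4,9} → only 6 remains.
E4 = 7: row 4 has {1,2,3,4,5,6,8,9}; col 5 has {1,2,3,4,5,6,8,9}; box has {1,2,3,4,5,6,8,9} → only 7 remains.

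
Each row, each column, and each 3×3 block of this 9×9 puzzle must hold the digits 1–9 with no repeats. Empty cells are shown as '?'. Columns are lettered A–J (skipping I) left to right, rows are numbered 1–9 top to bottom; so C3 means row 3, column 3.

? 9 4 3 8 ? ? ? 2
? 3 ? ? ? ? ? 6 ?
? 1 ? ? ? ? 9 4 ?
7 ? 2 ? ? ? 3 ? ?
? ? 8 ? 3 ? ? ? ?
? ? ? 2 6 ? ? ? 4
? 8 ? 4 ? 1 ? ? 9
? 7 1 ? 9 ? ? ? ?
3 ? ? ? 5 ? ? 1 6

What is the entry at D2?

B6 = 5: row 6 has {2,4,6}; col 2 has {1,3,7,8,9}; box has {2,7,8} → only 5 remains.
C9 = 9: row 9 has {1,3,5,6}; col 3 has {1,2,4,8}; box has {1,3,7,8} → only 9 remains.
C6 = 3: row 6 has {2,4,5,6}; col 3 has {1,2,4,8,9}; box has {2,5,7,8} → only 3 remains.
G1 = 1: in row 1, 1 can only go here (every other open cell in that row sees a 1).
J3 = 3: in row 3, 3 can only go here (every other open cell in that row sees a 3).
A3 = 8: in row 3, 8 can only go here (every other open cell in that row sees an 8).
B4 = 6: in row 4, 6 can only go here (every other open cell in that row sees a 6).
B5 = 4: row 5 has {3,8}; col 2 has {1,3,5,6,7,8,9}; box has {2,3,5,6,7,8} → only 4 remains.
B9 = 2: row 9 has {1,3,5,6,9}; col 2 has {1,3,4,5,6,7,8,9}; box has {1,3,7,8,9} → only 2 remains.
G5 = 6: in row 5, 6 can only go here (every other open cell in that row sees a 6).
H5 = 2: in row 5, 2 can only go here (every other open cell in that row sees a 2).
A6 = 1: in row 6, 1 can only go here (every other open cell in that row sees a 1).
A5 = 9: row 5 has {2,3,4,6,8}; col 1 has {1,3,7,8}; box has {1,2,3,4,5,6,7,8} → only 9 remains.
H7 = 3: in row 7, 3 can only go here (every other open cell in that row sees a 3).
F8 = 3: in row 8, 3 can only go here (every other open cell in that row sees a 3).
G8 = 2: in row 8, 2 can only go here (every other open cell in that row sees a 2).
E7 = 2: in row 7, 2 can only go here (every other open cell in that row sees a 2).
E3 = 7: row 3 has {1,3,4,8,9}; col 5 has {2,3,5,6,8,9}; box has {3,8} → only 7 remains.
H1 = 7: in row 1, 7 can only go here (every other open cell in that row sees a 7).
C2 = 7: in row 2, 7 can only go here (every other open cell in that row sees a 7).
F3 = 2: in row 3, 2 can only go here (every other open cell in that row sees a 2).
A2 = 2: in row 2, 2 can only go here (every other open cell in that row sees a 2).
G7 = 7: in row 7, 7 can only go here (every other open cell in that row sees a 7).
G6 = 8: row 6 has {1,2,3,4,5,6}; col 7 has {1,2,3,6,7,9}; box has {2,3,4,6} → only 8 remains.
H6 = 9: row 6 has {1,2,3,4,5,6,8}; col 8 has {1,2,3,4,6,7}; box has {2,3,4,6,8} → only 9 remains.
G9 = 4: row 9 has {1,2,3,5,6,9}; col 7 has {1,2,3,6,7,8,9}; box has {1,2,3,6,7,9} → only 4 remains.
G2 = 5: row 2 has {2,3,6,7}; col 7 has {1,2,3,4,6,7,8,9}; box has {1,2,3,4,6,7,9} → only 5 remains.
J2 = 8: row 2 has {2,3,5,6,7}; col 9 has {2,3,4,6,9}; box has {1,2,3,4,5,6,7,9} → only 8 remains.
H4 = 5: row 4 has {2,3,6,7}; col 8 has {1,2,3,4,6,7,9}; box has {2,3,4,6,8,9} → only 5 remains.
J4 = 1: row 4 has {2,3,5,6,7}; col 9 has {2,3,4,6,8,9}; box has {2,3,4,5,6,8,9} → only 1 remains.
J5 = 7: row 5 has {2,3,4,6,8,9}; col 9 has {1,2,3,4,6,8,9}; box has {1,2,3,4,5,6,8,9} → only 7 remains.
F6 = 7: row 6 has {1,2,3,4,5,6,8,9}; col 6 has {1,2,3}; box has {2,3,6} → only 7 remains.
H8 = 8: row 8 has {1,2,3,7,9}; col 8 has {1,2,3,4,5,6,7,9}; box has {1,2,3,4,6,7,9} → only 8 remains.
J8 = 5: row 8 has {1,2,3,7,8,9}; col 9 has {1,2,3,4,6,7,8,9}; box has {1,2,3,4,6,7,8,9} → only 5 remains.
F9 = 8: row 9 has {1,2,3,4,5,6,9}; col 6 has {1,2,3,7}; box has {1,2,3,4,5,9} → only 8 remains.
E4 = 4: row 4 has {1,2,3,5,6,7}; col 5 has {2,3,5,6,7,8,9}; box has {2,3,6,7} → only 4 remains.
F4 = 9: row 4 has {1,2,3,4,5,6,7}; col 6 has {1,2,3,7,8}; box has {2,3,4,6,7} → only 9 remains.
F5 = 5: row 5 has {2,3,4,6,7,8,9}; col 6 has {1,2,3,7,8,9}; box has {2,3,4,6,7,9} → only 5 remains.
D8 = 6: row 8 has {1,2,3,5,7,8,9}; col 4 has {2,3,4}; box has {1,2,3,4,5,8,9} → only 6 remains.
D9 = 7: row 9 has {1,2,3,4,5,6,8,9}; col 4 has {2,3,4,6}; box has {1,2,3,4,5,6,8,9} → only 7 remains.
F1 = 6: row 1 has {1,2,3,4,7,8,9}; col 6 has {1,2,3,5,7,8,9}; box has {2,3,7,8} → only 6 remains.
E2 = 1: row 2 has {2,3,5,6,7,8}; col 5 has {2,3,4,5,6,7,8,9}; box has {2,3,6,7,8} → only 1 remains.
F2 = 4: row 2 has {1,2,3,5,6,7,8}; col 6 has {1,2,3,5,6,7,8,9}; box has {1,2,3,6,7,8} → only 4 remains.
D3 = 5: row 3 has {1,2,3,4,7,8,9}; col 4 has {2,3,4,6,7}; box has {1,2,3,4,6,7,8} → only 5 remains.
D4 = 8: row 4 has {1,2,3,4,5,6,7,9}; col 4 has {2,3,4,5,6,7}; box has {2,3,4,5,6,7,9} → only 8 remains.
D5 = 1: row 5 has {2,3,4,5,6,7,8,9}; col 4 has {2,3,4,5,6,7,8}; box has {2,3,4,5,6,7,8,9} → only 1 remains.
A8 = 4: row 8 has {1,2,3,5,6,7,8,9}; col 1 has {1,2,3,7,8,9}; box has {1,2,3,7,8,9} → only 4 remains.
A1 = 5: row 1 has {1,2,3,4,6,7,8,9}; col 1 has {1,2,3,4,7,8,9}; box has {1,2,3,4,7,8,9} → only 5 remains.
D2 = 9: row 2 has {1,2,3,4,5,6,7,8}; col 4 has {1,2,3,4,5,6,7,8}; box has {1,2,3,4,5,6,7,8} → only 9 remains.

9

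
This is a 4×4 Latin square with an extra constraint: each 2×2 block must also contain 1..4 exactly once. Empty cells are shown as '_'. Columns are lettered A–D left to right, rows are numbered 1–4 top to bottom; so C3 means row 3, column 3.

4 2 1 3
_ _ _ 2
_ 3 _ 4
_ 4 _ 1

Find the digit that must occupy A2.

B2 = 1 (sole candidate).
C2 = 4 (sole candidate).
C3 = 2 (sole candidate).
A4 = 2 (sole candidate).
C4 = 3 (sole candidate).
A2 = 3: row 2 has {1,2,4}; col 1 has {2,4}; box has {1,2,4} → only 3 remains.

3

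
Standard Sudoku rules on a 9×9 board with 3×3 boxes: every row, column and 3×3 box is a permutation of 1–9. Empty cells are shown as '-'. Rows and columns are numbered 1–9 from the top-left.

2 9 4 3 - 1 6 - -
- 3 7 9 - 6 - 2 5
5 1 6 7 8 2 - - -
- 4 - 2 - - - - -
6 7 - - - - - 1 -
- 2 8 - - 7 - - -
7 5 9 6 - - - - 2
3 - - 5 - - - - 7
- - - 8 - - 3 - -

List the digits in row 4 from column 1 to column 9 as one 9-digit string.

row 1, column 5 = 5 (sole candidate).
row 1, column 9 = 8 (sole candidate).
row 2, column 1 = 8 (sole candidate).
row 2, column 5 = 4 (sole candidate).
row 2, column 7 = 1 (sole candidate).
row 5, column 4 = 4 (sole candidate).
row 6, column 4 = 1 (sole candidate).
row 9, column 2 = 6 (sole candidate).
row 1, column 8 = 7 (sole candidate).
row 6, column 1 = 9 (sole candidate).
row 8, column 2 = 8 (sole candidate).
row 4, column 1 = 1: row 4 has {2,4}; col 1 has {2,3,5,6,7,8,9}; box has {2,4,6,7,8,9} → only 1 remains.
row 9, column 1 = 4 (sole candidate).
row 9, column 6 = 9 (sole candidate).
row 9, column 8 = 5 (sole candidate).
row 9, column 9 = 1 (sole candidate).
row 8, column 6 = 4 (sole candidate).
row 8, column 7 = 9 (sole candidate).
row 8, column 8 = 6 (sole candidate).
row 9, column 3 = 2 (sole candidate).
row 9, column 5 = 7 (sole candidate).
row 3, column 7 = 4 (sole candidate).
row 6, column 7 = 5 (sole candidate).
row 7, column 6 = 3 (sole candidate).
row 7, column 7 = 8 (sole candidate).
row 7, column 8 = 4 (sole candidate).
row 8, column 3 = 1 (sole candidate).
row 8, column 5 = 2 (sole candidate).
row 4, column 7 = 7: row 4 has {1,2,4}; col 7 has {1,3,4,5,6,8,9}; box has {1,5} → only 7 remains.
row 5, column 7 = 2 (sole candidate).
row 6, column 8 = 3 (sole candidate).
row 7, column 5 = 1 (sole candidate).
row 3, column 8 = 9 (sole candidate).
row 3, column 9 = 3 (sole candidate).
row 4, column 8 = 8: row 4 has {1,2,4,7}; col 8 has {1,2,3,4,5,6,7,9}; box has {1,2,3,5,7} → only 8 remains.
row 5, column 9 = 9 (sole candidate).
row 6, column 5 = 6 (sole candidate).
row 6, column 9 = 4 (sole candidate).
row 4, column 6 = 5: row 4 has {1,2,4,7,8}; col 6 has {1,2,3,4,6,7,9}; box has {1,2,4,6,7} → only 5 remains.
row 4, column 9 = 6: row 4 has {1,2,4,5,7,8}; col 9 has {1,2,3,4,5,7,8,9}; box has {1,2,3,4,5,7,8,9} → only 6 remains.
row 5, column 5 = 3 (sole candidate).
row 5, column 6 = 8 (sole candidate).
row 4, column 3 = 3: row 4 has {1,2,4,5,6,7,8}; col 3 has {1,2,4,6,7,8,9}; box has {1,2,4,6,7,8,9} → only 3 remains.
row 4, column 5 = 9: row 4 has {1,2,3,4,5,6,7,8}; col 5 has {1,2,3,4,5,6,7,8}; box has {1,2,3,4,5,6,7,8} → only 9 remains.

143295786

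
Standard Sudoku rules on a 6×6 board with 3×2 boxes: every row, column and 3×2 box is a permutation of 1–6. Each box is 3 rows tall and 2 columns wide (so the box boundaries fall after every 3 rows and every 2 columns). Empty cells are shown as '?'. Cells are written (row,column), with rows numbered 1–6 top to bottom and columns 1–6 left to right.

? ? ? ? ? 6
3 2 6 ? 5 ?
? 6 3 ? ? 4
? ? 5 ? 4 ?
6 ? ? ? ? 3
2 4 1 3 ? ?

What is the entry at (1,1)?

4

(2,6) = 1 (sole candidate).
(3,5) = 2 (sole candidate).
(4,1) = 1 (sole candidate).
(4,2) = 3 (sole candidate).
(4,6) = 2 (sole candidate).
(5,2) = 5 (sole candidate).
(5,5) = 1 (sole candidate).
(6,5) = 6 (sole candidate).
(6,6) = 5 (sole candidate).
(1,2) = 1 (sole candidate).
(1,5) = 3 (sole candidate).
(2,4) = 4 (sole candidate).
(3,1) = 5 (sole candidate).
(3,4) = 1 (sole candidate).
(4,4) = 6 (sole candidate).
(5,4) = 2 (sole candidate).
(1,1) = 4: row 1 has {1,3,6}; col 1 has {1,2,3,5,6}; box has {1,2,3,5,6} → only 4 remains.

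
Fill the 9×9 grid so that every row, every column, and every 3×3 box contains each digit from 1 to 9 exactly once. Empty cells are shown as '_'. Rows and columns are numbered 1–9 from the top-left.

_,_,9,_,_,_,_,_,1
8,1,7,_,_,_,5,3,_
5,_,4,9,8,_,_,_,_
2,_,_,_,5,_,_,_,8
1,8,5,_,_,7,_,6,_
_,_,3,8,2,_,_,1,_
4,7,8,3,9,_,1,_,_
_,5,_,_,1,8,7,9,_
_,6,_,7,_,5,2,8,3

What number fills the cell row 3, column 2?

3

row 3, column 7 = 6: row 3 has {4,5,8,9}; col 7 has {1,2,5,7}; box has {1,3,5} → only 6 remains.
row 4, column 3 = 6: row 4 has {2,5,8}; col 3 has {3,4,5,7,8,9}; box has {1,2,3,5,8} → only 6 remains.
row 5, column 4 = 4: row 5 has {1,5,6,7,8}; col 4 has {3,7,8,9}; box has {2,5,7,8} → only 4 remains.
row 5, column 5 = 3: row 5 has {1,4,5,6,7,8}; col 5 has {1,2,5,8,9}; box has {2,4,5,7,8} → only 3 remains.
row 5, column 7 = 9: row 5 has {1,3,4,5,6,7,8}; col 7 has {1,2,5,6,7}; box has {1,6,8} → only 9 remains.
row 5, column 9 = 2: row 5 has {1,3,4,5,6,7,8,9}; col 9 has {1,3,8}; box has {1,6,8,9} → only 2 remains.
row 6, column 7 = 4: row 6 has {1,2,3,8}; col 7 has {1,2,5,6,7,9}; box has {1,2,6,8,9} → only 4 remains.
row 7, column 8 = 5: row 7 has {1,3,4,7,8,9}; col 8 has {1,3,6,8,9}; box has {1,2,3,7,8,9} → only 5 remains.
row 7, column 9 = 6: row 7 has {1,3,4,5,7,8,9}; col 9 has {1,2,3,8}; box has {1,2,3,5,7,8,9} → only 6 remains.
row 8, column 1 = 3: row 8 has {1,5,7,8,9}; col 1 has {1,2,4,5,8}; box has {4,5,6,7,8} → only 3 remains.
row 8, column 3 = 2: row 8 has {1,3,5,7,8,9}; col 3 has {3,4,5,6,7,8,9}; box has {3,4,5,6,7,8} → only 2 remains.
row 8, column 4 = 6: row 8 has {1,2,3,5,7,8,9}; col 4 has {3,4,7,8,9}; box has {1,3,5,7,8,9} → only 6 remains.
row 8, column 9 = 4: row 8 has {1,2,3,5,6,7,8,9}; col 9 has {1,2,3,6,8}; box has {1,2,3,5,6,7,8,9} → only 4 remains.
row 9, column 1 = 9: row 9 has {2,3,5,6,7,8}; col 1 has {1,2,3,4,5,8}; box has {2,3,4,5,6,7,8} → only 9 remains.
row 9, column 3 = 1: row 9 has {2,3,5,6,7,8,9}; col 3 has {2,3,4,5,6,7,8,9}; box has {2,3,4,5,6,7,8,9} → only 1 remains.
row 9, column 5 = 4: row 9 has {1,2,3,5,6,7,8,9}; col 5 has {1,2,3,5,8,9}; box has {1,3,5,6,7,8,9} → only 4 remains.
row 1, column 1 = 6: row 1 has {1,9}; col 1 has {1,2,3,4,5,8,9}; box has {1,4,5,7,8,9} → only 6 remains.
row 1, column 5 = 7: row 1 has {1,6,9}; col 5 has {1,2,3,4,5,8,9}; box has {8,9} → only 7 remains.
row 1, column 7 = 8: row 1 has {1,6,7,9}; col 7 has {1,2,4,5,6,7,9}; box has {1,3,5,6} → only 8 remains.
row 2, column 4 = 2: row 2 has {1,3,5,7,8}; col 4 has {3,4,6,7,8,9}; box has {7,8,9} → only 2 remains.
row 2, column 5 = 6: row 2 has {1,2,3,5,7,8}; col 5 has {1,2,3,4,5,7,8,9}; box has {2,7,8,9} → only 6 remains.
row 2, column 6 = 4: row 2 has {1,2,3,5,6,7,8}; col 6 has {5,7,8}; box has {2,6,7,8,9} → only 4 remains.
row 2, column 9 = 9: row 2 has {1,2,3,4,5,6,7,8}; col 9 has {1,2,3,4,6,8}; box has {1,3,5,6,8} → only 9 remains.
row 3, column 9 = 7: row 3 has {4,5,6,8,9}; col 9 has {1,2,3,4,6,8,9}; box has {1,3,5,6,8,9} → only 7 remains.
row 4, column 4 = 1: row 4 has {2,5,6,8}; col 4 has {2,3,4,6,7,8,9}; box has {2,3,4,5,7,8} → only 1 remains.
row 4, column 6 = 9: row 4 has {1,2,5,6,8}; col 6 has {4,5,7,8}; box has {1,2,3,4,5,7,8} → only 9 remains.
row 4, column 7 = 3: row 4 has {1,2,5,6,8,9}; col 7 has {1,2,4,5,6,7,8,9}; box has {1,2,4,6,8,9} → only 3 remains.
row 4, column 8 = 7: row 4 has {1,2,3,5,6,8,9}; col 8 has {1,3,5,6,8,9}; box has {1,2,3,4,6,8,9} → only 7 remains.
row 6, column 1 = 7: row 6 has {1,2,3,4,8}; col 1 has {1,2,3,4,5,6,8,9}; box has {1,2,3,5,6,8} → only 7 remains.
row 6, column 2 = 9: row 6 has {1,2,3,4,7,8}; col 2 has {1,5,6,7,8}; box has {1,2,3,5,6,7,8} → only 9 remains.
row 6, column 6 = 6: row 6 has {1,2,3,4,7,8,9}; col 6 has {4,5,7,8,9}; box has {1,2,3,4,5,7,8,9} → only 6 remains.
row 6, column 9 = 5: row 6 has {1,2,3,4,6,7,8,9}; col 9 has {1,2,3,4,6,7,8,9}; box has {1,2,3,4,6,7,8,9} → only 5 remains.
row 7, column 6 = 2: row 7 has {1,3,4,5,6,7,8,9}; col 6 has {4,5,6,7,8,9}; box has {1,3,4,5,6,7,8,9} → only 2 remains.
row 1, column 4 = 5: row 1 has {1,6,7,8,9}; col 4 has {1,2,3,4,6,7,8,9}; box has {2,4,6,7,8,9} → only 5 remains.
row 1, column 6 = 3: row 1 has {1,5,6,7,8,9}; col 6 has {2,4,5,6,7,8,9}; box has {2,4,5,6,7,8,9} → only 3 remains.
row 3, column 6 = 1: row 3 has {4,5,6,7,8,9}; col 6 has {2,3,4,5,6,7,8,9}; box has {2,3,4,5,6,7,8,9} → only 1 remains.
row 3, column 8 = 2: row 3 has {1,4,5,6,7,8,9}; col 8 has {1,3,5,6,7,8,9}; box has {1,3,5,6,7,8,9} → only 2 remains.
row 4, column 2 = 4: row 4 has {1,2,3,5,6,7,8,9}; col 2 has {1,5,6,7,8,9}; box has {1,2,3,5,6,7,8,9} → only 4 remains.
row 1, column 2 = 2: row 1 has {1,3,5,6,7,8,9}; col 2 has {1,4,5,6,7,8,9}; box has {1,4,5,6,7,8,9} → only 2 remains.
row 1, column 8 = 4: row 1 has {1,2,3,5,6,7,8,9}; col 8 has {1,2,3,5,6,7,8,9}; box has {1,2,3,5,6,7,8,9} → only 4 remains.
row 3, column 2 = 3: row 3 has {1,2,4,5,6,7,8,9}; col 2 has {1,2,4,5,6,7,8,9}; box has {1,2,4,5,6,7,8,9} → only 3 remains.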